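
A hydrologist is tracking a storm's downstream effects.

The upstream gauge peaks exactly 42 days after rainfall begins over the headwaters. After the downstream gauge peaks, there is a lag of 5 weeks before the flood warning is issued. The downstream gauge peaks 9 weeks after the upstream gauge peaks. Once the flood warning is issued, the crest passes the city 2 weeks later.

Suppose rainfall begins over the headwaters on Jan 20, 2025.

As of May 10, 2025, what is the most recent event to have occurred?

Rainfall begins over the headwaters: Jan 20, 2025.
The upstream gauge peaks: Jan 20, 2025 + 42 days = Mar 3, 2025.
The downstream gauge peaks: Mar 3, 2025 + 9 weeks = May 5, 2025.
The flood warning is issued: May 5, 2025 + 5 weeks = Jun 9, 2025.
The crest passes the city: Jun 9, 2025 + 2 weeks = Jun 23, 2025.
May 10, 2025 falls between when the downstream gauge peaks (May 5, 2025) and when the flood warning is issued (Jun 9, 2025).

The downstream gauge peaks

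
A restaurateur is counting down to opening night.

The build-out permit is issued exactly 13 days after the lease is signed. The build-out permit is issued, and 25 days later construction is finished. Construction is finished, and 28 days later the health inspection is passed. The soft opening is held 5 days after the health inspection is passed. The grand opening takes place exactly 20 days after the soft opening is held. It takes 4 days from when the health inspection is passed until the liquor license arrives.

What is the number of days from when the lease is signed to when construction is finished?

Causal path: the lease is signed → the build-out permit is issued → construction is finished.
Total delay along the path: 13 + 25 = 38 days.

38 days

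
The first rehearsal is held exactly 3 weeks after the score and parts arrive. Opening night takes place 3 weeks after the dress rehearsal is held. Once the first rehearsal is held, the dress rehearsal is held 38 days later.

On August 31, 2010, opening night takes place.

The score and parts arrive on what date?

June 12, 2010

Opening night takes place: Aug 31, 2010.
The dress rehearsal is held: Aug 31, 2010 − 3 weeks = Aug 10, 2010.
The first rehearsal is held: Aug 10, 2010 − 38 days = Jul 3, 2010.
The score and parts arrive: Jul 3, 2010 − 3 weeks = Jun 12, 2010.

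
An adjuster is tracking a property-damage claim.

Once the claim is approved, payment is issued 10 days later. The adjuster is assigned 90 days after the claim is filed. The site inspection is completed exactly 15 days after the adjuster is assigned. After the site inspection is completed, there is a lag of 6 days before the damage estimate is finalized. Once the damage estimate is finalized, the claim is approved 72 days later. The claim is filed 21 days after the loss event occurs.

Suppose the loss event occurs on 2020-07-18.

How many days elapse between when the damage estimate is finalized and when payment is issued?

82 days

Causal path: the damage estimate is finalized → the claim is approved → payment is issued.
Total delay along the path: 72 + 10 = 82 days.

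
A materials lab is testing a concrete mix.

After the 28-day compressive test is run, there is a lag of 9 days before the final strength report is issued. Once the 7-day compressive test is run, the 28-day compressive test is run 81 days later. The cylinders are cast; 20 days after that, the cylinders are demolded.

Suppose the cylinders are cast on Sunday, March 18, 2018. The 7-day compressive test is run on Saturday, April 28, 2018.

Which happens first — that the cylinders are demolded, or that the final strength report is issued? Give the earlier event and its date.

The cylinders are demolded — Saturday, April 7, 2018

The cylinders are cast: Mar 18, 2018.
The cylinders are demolded: Mar 18, 2018 + 20 days = Apr 7, 2018.
The 7-day compressive test is run: Apr 28, 2018.
The 28-day compressive test is run: Apr 28, 2018 + 81 days = Jul 18, 2018.
The final strength report is issued: Jul 18, 2018 + 9 days = Jul 27, 2018.
Comparing: the cylinders are demolded on Apr 7, 2018 vs the final strength report is issued on Jul 27, 2018. Earlier: the cylinders are demolded.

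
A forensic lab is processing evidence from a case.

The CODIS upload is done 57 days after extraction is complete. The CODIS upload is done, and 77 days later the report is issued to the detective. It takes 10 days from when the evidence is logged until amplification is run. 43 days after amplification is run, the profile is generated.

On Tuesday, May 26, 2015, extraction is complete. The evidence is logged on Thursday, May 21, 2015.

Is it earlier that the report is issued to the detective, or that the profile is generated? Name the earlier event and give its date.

The profile is generated — Monday, July 13, 2015

Extraction is complete: May 26, 2015.
The CODIS upload is done: May 26, 2015 + 57 days = Jul 22, 2015.
The report is issued to the detective: Jul 22, 2015 + 77 days = Oct 7, 2015.
The evidence is logged: May 21, 2015.
Amplification is run: May 21, 2015 + 10 days = May 31, 2015.
The profile is generated: May 31, 2015 + 43 days = Jul 13, 2015.
Comparing: the report is issued to the detective on Oct 7, 2015 vs the profile is generated on Jul 13, 2015. Earlier: the profile is generated.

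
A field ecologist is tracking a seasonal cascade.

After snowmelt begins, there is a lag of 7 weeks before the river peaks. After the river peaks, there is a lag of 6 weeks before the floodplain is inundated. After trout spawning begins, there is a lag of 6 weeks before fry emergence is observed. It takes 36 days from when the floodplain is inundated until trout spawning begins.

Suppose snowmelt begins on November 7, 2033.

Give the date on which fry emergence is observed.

Snowmelt begins: Nov 7, 2033.
The river peaks: Nov 7, 2033 + 7 weeks = Dec 26, 2033.
The floodplain is inundated: Dec 26, 2033 + 6 weeks = Feb 6, 2034.
Trout spawning begins: Feb 6, 2034 + 36 days = Mar 14, 2034.
Fry emergence is observed: Mar 14, 2034 + 6 weeks = Apr 25, 2034.

April 25, 2034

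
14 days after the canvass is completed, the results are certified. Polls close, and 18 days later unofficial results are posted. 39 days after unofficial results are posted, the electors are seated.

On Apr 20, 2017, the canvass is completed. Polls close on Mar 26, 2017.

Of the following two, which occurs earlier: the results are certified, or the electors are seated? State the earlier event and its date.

The canvass is completed: Apr 20, 2017.
The results are certified: Apr 20, 2017 + 14 days = May 4, 2017.
Polls close: Mar 26, 2017.
Unofficial results are posted: Mar 26, 2017 + 18 days = Apr 13, 2017.
The electors are seated: Apr 13, 2017 + 39 days = May 22, 2017.
Comparing: the results are certified on May 4, 2017 vs the electors are seated on May 22, 2017. Earlier: the results are certified.

The results are certified — May 4, 2017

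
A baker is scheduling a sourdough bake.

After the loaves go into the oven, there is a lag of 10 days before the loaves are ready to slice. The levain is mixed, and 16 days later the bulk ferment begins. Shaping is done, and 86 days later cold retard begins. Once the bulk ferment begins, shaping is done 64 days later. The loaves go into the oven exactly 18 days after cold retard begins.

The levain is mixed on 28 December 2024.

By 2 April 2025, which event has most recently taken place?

The levain is mixed: Dec 28, 2024.
The bulk ferment begins: Dec 28, 2024 + 16 days = Jan 13, 2025.
Shaping is done: Jan 13, 2025 + 64 days = Mar 18, 2025.
Cold retard begins: Mar 18, 2025 + 86 days = Jun 12, 2025.
The loaves go into the oven: Jun 12, 2025 + 18 days = Jun 30, 2025.
The loaves are ready to slice: Jun 30, 2025 + 10 days = Jul 10, 2025.
Apr 2, 2025 falls between when shaping is done (Mar 18, 2025) and when cold retard begins (Jun 12, 2025).

Shaping is done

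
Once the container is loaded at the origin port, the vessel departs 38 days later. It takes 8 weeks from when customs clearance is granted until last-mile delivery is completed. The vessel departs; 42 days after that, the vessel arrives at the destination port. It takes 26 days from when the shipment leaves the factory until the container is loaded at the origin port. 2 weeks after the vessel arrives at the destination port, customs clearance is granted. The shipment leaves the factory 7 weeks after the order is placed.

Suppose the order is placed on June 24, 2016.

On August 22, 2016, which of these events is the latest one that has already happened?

The shipment leaves the factory

The order is placed: Jun 24, 2016.
The shipment leaves the factory: Jun 24, 2016 + 7 weeks = Aug 12, 2016.
The container is loaded at the origin port: Aug 12, 2016 + 26 days = Sep 7, 2016.
The vessel departs: Sep 7, 2016 + 38 days = Oct 15, 2016.
The vessel arrives at the destination port: Oct 15, 2016 + 42 days = Nov 26, 2016.
Customs clearance is granted: Nov 26, 2016 + 2 weeks = Dec 10, 2016.
Last-mile delivery is completed: Dec 10, 2016 + 8 weeks = Feb 4, 2017.
Aug 22, 2016 falls between when the shipment leaves the factory (Aug 12, 2016) and when the container is loaded at the origin port (Sep 7, 2016).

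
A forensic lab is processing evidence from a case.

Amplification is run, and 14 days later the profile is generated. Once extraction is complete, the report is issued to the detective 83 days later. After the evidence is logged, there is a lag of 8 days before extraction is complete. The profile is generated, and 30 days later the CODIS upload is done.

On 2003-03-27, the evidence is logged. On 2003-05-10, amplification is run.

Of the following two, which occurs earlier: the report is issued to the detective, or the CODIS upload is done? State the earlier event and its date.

The evidence is logged: Mar 27, 2003.
Extraction is complete: Mar 27, 2003 + 8 days = Apr 4, 2003.
The report is issued to the detective: Apr 4, 2003 + 83 days = Jun 26, 2003.
Amplification is run: May 10, 2003.
The profile is generated: May 10, 2003 + 14 days = May 24, 2003.
The CODIS upload is done: May 24, 2003 + 30 days = Jun 23, 2003.
Comparing: the report is issued to the detective on Jun 26, 2003 vs the CODIS upload is done on Jun 23, 2003. Earlier: the CODIS upload is done.

The CODIS upload is done — 2003-06-23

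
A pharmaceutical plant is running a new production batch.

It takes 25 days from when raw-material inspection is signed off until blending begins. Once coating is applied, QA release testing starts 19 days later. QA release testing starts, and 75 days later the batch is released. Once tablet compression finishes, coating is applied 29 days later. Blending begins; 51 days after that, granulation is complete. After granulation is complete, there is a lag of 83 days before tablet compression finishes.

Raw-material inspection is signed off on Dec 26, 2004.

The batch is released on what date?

Oct 4, 2005

Raw-material inspection is signed off: Dec 26, 2004.
Blending begins: Dec 26, 2004 + 25 days = Jan 20, 2005.
Granulation is complete: Jan 20, 2005 + 51 days = Mar 12, 2005.
Tablet compression finishes: Mar 12, 2005 + 83 days = Jun 3, 2005.
Coating is applied: Jun 3, 2005 + 29 days = Jul 2, 2005.
QA release testing starts: Jul 2, 2005 + 19 days = Jul 21, 2005.
The batch is released: Jul 21, 2005 + 75 days = Oct 4, 2005.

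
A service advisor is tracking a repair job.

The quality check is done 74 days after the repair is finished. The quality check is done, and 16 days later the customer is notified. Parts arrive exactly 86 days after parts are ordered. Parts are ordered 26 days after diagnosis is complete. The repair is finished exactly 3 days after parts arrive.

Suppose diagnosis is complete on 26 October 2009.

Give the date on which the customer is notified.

Diagnosis is complete: Oct 26, 2009.
Parts are ordered: Oct 26, 2009 + 26 days = Nov 21, 2009.
Parts arrive: Nov 21, 2009 + 86 days = Feb 15, 2010.
The repair is finished: Feb 15, 2010 + 3 days = Feb 18, 2010.
The quality check is done: Feb 18, 2010 + 74 days = May 3, 2010.
The customer is notified: May 3, 2010 + 16 days = May 19, 2010.

19 May 2010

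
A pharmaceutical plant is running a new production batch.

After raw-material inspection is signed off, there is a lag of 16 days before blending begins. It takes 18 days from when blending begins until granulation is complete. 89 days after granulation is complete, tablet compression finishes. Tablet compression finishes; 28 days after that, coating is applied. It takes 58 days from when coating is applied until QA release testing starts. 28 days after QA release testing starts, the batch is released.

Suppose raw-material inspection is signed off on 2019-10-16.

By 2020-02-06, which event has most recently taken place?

Raw-material inspection is signed off: Oct 16, 2019.
Blending begins: Oct 16, 2019 + 16 days = Nov 1, 2019.
Granulation is complete: Nov 1, 2019 + 18 days = Nov 19, 2019.
Tablet compression finishes: Nov 19, 2019 + 89 days = Feb 16, 2020.
Coating is applied: Feb 16, 2020 + 28 days = Mar 15, 2020.
QA release testing starts: Mar 15, 2020 + 58 days = May 12, 2020.
The batch is released: May 12, 2020 + 28 days = Jun 9, 2020.
Feb 6, 2020 falls between when granulation is complete (Nov 19, 2019) and when tablet compression finishes (Feb 16, 2020).

Granulation is complete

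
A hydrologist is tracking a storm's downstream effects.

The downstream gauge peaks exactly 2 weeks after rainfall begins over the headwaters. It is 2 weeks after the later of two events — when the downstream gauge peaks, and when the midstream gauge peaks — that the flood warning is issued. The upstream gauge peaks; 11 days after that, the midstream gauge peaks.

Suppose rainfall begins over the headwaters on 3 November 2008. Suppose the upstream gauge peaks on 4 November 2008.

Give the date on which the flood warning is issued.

Rainfall begins over the headwaters: Nov 3, 2008.
The downstream gauge peaks: Nov 3, 2008 + 2 weeks = Nov 17, 2008.
The upstream gauge peaks: Nov 4, 2008.
The midstream gauge peaks: Nov 4, 2008 + 11 days = Nov 15, 2008.
Both prerequisites met — the downstream gauge peaks (Nov 17, 2008), the midstream gauge peaks (Nov 15, 2008); the later is Nov 17, 2008.
The flood warning is issued: Nov 17, 2008 + 2 weeks = Dec 1, 2008.

1 December 2008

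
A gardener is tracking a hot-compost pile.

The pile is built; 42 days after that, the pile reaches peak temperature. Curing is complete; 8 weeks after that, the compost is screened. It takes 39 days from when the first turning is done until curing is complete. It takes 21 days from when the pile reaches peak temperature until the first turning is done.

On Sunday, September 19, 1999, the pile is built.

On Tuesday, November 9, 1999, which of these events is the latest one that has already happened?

The pile reaches peak temperature

The pile is built: Sep 19, 1999.
The pile reaches peak temperature: Sep 19, 1999 + 42 days = Oct 31, 1999.
The first turning is done: Oct 31, 1999 + 21 days = Nov 21, 1999.
Curing is complete: Nov 21, 1999 + 39 days = Dec 30, 1999.
The compost is screened: Dec 30, 1999 + 8 weeks = Feb 24, 2000.
Nov 9, 1999 falls between when the pile reaches peak temperature (Oct 31, 1999) and when the first turning is done (Nov 21, 1999).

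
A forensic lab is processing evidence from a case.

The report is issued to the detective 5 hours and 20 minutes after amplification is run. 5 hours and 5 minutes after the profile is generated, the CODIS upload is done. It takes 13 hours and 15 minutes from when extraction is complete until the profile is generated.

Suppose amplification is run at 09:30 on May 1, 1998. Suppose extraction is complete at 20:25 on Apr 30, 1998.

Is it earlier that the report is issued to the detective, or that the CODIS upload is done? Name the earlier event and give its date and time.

Amplification is run: 09:30 May 1, 1998.
The report is issued to the detective: 09:30 May 1, 1998 + 5h20m = 14:50 May 1, 1998.
Extraction is complete: 20:25 Apr 30, 1998.
The profile is generated: 20:25 Apr 30, 1998 + 13h15m = 09:40 May 1, 1998.
The CODIS upload is done: 09:40 May 1, 1998 + 5h05m = 14:45 May 1, 1998.
Comparing: the report is issued to the detective at 14:50 May 1, 1998 vs the CODIS upload is done at 14:45 May 1, 1998. Earlier: the CODIS upload is done.

The CODIS upload is done — 14:45 on May 1, 1998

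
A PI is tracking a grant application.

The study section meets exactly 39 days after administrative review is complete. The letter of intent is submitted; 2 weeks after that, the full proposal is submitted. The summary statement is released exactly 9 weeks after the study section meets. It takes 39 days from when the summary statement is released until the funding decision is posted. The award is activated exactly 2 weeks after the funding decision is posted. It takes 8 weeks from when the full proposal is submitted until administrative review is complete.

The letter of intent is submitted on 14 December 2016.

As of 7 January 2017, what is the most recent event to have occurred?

The full proposal is submitted

The letter of intent is submitted: Dec 14, 2016.
The full proposal is submitted: Dec 14, 2016 + 2 weeks = Dec 28, 2016.
Administrative review is complete: Dec 28, 2016 + 8 weeks = Feb 22, 2017.
The study section meets: Feb 22, 2017 + 39 days = Apr 2, 2017.
The summary statement is released: Apr 2, 2017 + 9 weeks = Jun 4, 2017.
The funding decision is posted: Jun 4, 2017 + 39 days = Jul 13, 2017.
The award is activated: Jul 13, 2017 + 2 weeks = Jul 27, 2017.
Jan 7, 2017 falls between when the full proposal is submitted (Dec 28, 2016) and when administrative review is complete (Feb 22, 2017).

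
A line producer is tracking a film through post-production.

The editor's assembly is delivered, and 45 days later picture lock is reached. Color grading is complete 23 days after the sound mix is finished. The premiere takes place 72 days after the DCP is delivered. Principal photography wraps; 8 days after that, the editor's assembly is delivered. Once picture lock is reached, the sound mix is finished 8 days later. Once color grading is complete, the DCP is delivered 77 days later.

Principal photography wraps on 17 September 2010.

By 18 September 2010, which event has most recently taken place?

Principal photography wraps

Principal photography wraps: Sep 17, 2010.
The editor's assembly is delivered: Sep 17, 2010 + 8 days = Sep 25, 2010.
Picture lock is reached: Sep 25, 2010 + 45 days = Nov 9, 2010.
The sound mix is finished: Nov 9, 2010 + 8 days = Nov 17, 2010.
Color grading is complete: Nov 17, 2010 + 23 days = Dec 10, 2010.
The DCP is delivered: Dec 10, 2010 + 77 days = Feb 25, 2011.
The premiere takes place: Feb 25, 2011 + 72 days = May 8, 2011.
Sep 18, 2010 falls between when principal photography wraps (Sep 17, 2010) and when the editor's assembly is delivered (Sep 25, 2010).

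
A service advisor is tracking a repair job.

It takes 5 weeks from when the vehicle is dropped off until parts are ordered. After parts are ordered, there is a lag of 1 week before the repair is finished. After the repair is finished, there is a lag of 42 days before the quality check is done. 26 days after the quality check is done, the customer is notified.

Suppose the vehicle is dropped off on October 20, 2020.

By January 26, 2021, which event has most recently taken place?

The vehicle is dropped off: Oct 20, 2020.
Parts are ordered: Oct 20, 2020 + 5 weeks = Nov 24, 2020.
The repair is finished: Nov 24, 2020 + 1 week = Dec 1, 2020.
The quality check is done: Dec 1, 2020 + 42 days = Jan 12, 2021.
The customer is notified: Jan 12, 2021 + 26 days = Feb 7, 2021.
Jan 26, 2021 falls between when the quality check is done (Jan 12, 2021) and when the customer is notified (Feb 7, 2021).

The quality check is done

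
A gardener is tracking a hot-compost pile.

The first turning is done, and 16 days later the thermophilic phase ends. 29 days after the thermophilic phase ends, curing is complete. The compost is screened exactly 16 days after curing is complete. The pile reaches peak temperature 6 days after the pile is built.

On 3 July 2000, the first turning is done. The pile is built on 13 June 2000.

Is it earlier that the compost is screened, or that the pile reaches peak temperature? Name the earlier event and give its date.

The first turning is done: Jul 3, 2000.
The thermophilic phase ends: Jul 3, 2000 + 16 days = Jul 19, 2000.
Curing is complete: Jul 19, 2000 + 29 days = Aug 17, 2000.
The compost is screened: Aug 17, 2000 + 16 days = Sep 2, 2000.
The pile is built: Jun 13, 2000.
The pile reaches peak temperature: Jun 13, 2000 + 6 days = Jun 19, 2000.
Comparing: the compost is screened on Sep 2, 2000 vs the pile reaches peak temperature on Jun 19, 2000. Earlier: the pile reaches peak temperature.

The pile reaches peak temperature — 19 June 2000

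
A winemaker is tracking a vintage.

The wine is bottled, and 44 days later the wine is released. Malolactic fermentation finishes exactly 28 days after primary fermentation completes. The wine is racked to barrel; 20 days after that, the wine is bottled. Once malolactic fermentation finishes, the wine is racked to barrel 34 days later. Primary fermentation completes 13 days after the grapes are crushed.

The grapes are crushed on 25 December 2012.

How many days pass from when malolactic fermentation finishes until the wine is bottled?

54 days

Causal path: malolactic fermentation finishes → the wine is racked to barrel → the wine is bottled.
Total delay along the path: 34 + 20 = 54 days.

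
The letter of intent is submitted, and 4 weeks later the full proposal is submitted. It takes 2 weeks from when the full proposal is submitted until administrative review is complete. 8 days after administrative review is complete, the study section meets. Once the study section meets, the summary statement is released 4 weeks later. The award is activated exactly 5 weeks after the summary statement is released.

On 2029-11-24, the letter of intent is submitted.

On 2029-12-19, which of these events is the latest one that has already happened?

The letter of intent is submitted

The letter of intent is submitted: Nov 24, 2029.
The full proposal is submitted: Nov 24, 2029 + 4 weeks = Dec 22, 2029.
Administrative review is complete: Dec 22, 2029 + 2 weeks = Jan 5, 2030.
The study section meets: Jan 5, 2030 + 8 days = Jan 13, 2030.
The summary statement is released: Jan 13, 2030 + 4 weeks = Feb 10, 2030.
The award is activated: Feb 10, 2030 + 5 weeks = Mar 17, 2030.
Dec 19, 2029 falls between when the letter of intent is submitted (Nov 24, 2029) and when the full proposal is submitted (Dec 22, 2029).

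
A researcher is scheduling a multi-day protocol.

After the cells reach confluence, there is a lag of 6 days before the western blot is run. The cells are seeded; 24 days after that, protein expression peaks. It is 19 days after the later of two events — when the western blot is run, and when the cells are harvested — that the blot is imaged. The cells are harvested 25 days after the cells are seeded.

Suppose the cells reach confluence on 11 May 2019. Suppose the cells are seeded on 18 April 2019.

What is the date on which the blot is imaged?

5 June 2019

The cells reach confluence: May 11, 2019.
The western blot is run: May 11, 2019 + 6 days = May 17, 2019.
The cells are seeded: Apr 18, 2019.
The cells are harvested: Apr 18, 2019 + 25 days = May 13, 2019.
Both prerequisites met — the western blot is run (May 17, 2019), the cells are harvested (May 13, 2019); the later is May 17, 2019.
The blot is imaged: May 17, 2019 + 19 days = Jun 5, 2019.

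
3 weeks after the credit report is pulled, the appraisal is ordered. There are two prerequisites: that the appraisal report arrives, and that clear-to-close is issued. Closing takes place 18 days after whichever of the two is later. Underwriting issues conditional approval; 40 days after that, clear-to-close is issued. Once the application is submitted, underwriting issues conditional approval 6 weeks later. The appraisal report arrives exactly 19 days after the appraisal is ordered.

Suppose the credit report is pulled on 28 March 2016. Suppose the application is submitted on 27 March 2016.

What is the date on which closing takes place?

5 July 2016

The credit report is pulled: Mar 28, 2016.
The appraisal is ordered: Mar 28, 2016 + 3 weeks = Apr 18, 2016.
The appraisal report arrives: Apr 18, 2016 + 19 days = May 7, 2016.
The application is submitted: Mar 27, 2016.
Underwriting issues conditional approval: Mar 27, 2016 + 6 weeks = May 8, 2016.
Clear-to-close is issued: May 8, 2016 + 40 days = Jun 17, 2016.
Both prerequisites met — the appraisal report arrives (May 7, 2016), clear-to-close is issued (Jun 17, 2016); the later is Jun 17, 2016.
Closing takes place: Jun 17, 2016 + 18 days = Jul 5, 2016.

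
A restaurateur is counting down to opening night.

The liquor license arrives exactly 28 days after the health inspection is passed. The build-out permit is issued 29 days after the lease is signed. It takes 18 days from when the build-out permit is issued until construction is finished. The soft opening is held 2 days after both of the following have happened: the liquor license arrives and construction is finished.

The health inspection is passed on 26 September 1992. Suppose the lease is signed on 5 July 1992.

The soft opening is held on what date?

26 October 1992

The health inspection is passed: Sep 26, 1992.
The liquor license arrives: Sep 26, 1992 + 28 days = Oct 24, 1992.
The lease is signed: Jul 5, 1992.
The build-out permit is issued: Jul 5, 1992 + 29 days = Aug 3, 1992.
Construction is finished: Aug 3, 1992 + 18 days = Aug 21, 1992.
Both prerequisites met — the liquor license arrives (Oct 24, 1992), construction is finished (Aug 21, 1992); the later is Oct 24, 1992.
The soft opening is held: Oct 24, 1992 + 2 days = Oct 26, 1992.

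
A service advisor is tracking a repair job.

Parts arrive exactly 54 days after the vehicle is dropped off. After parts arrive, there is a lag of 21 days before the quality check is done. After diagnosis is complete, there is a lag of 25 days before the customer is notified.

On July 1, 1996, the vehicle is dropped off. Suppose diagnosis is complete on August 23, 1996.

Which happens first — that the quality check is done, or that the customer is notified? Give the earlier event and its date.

The vehicle is dropped off: Jul 1, 1996.
Parts arrive: Jul 1, 1996 + 54 days = Aug 24, 1996.
The quality check is done: Aug 24, 1996 + 21 days = Sep 14, 1996.
Diagnosis is complete: Aug 23, 1996.
The customer is notified: Aug 23, 1996 + 25 days = Sep 17, 1996.
Comparing: the quality check is done on Sep 14, 1996 vs the customer is notified on Sep 17, 1996. Earlier: the quality check is done.

The quality check is done — September 14, 1996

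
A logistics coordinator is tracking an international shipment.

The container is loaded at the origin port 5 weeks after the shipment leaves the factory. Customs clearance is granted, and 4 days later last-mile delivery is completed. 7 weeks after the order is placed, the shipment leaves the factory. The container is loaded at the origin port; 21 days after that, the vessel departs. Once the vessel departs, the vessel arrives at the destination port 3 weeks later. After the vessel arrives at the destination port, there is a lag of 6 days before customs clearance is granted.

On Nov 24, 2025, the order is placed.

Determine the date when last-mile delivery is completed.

Apr 9, 2026

The order is placed: Nov 24, 2025.
The shipment leaves the factory: Nov 24, 2025 + 7 weeks = Jan 12, 2026.
The container is loaded at the origin port: Jan 12, 2026 + 5 weeks = Feb 16, 2026.
The vessel departs: Feb 16, 2026 + 21 days = Mar 9, 2026.
The vessel arrives at the destination port: Mar 9, 2026 + 3 weeks = Mar 30, 2026.
Customs clearance is granted: Mar 30, 2026 + 6 days = Apr 5, 2026.
Last-mile delivery is completed: Apr 5, 2026 + 4 days = Apr 9, 2026.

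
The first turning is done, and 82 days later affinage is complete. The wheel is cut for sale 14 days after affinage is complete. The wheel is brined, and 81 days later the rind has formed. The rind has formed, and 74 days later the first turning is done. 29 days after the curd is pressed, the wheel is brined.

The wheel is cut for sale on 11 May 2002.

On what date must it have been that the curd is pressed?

The wheel is cut for sale: May 11, 2002.
Affinage is complete: May 11, 2002 − 14 days = Apr 27, 2002.
The first turning is done: Apr 27, 2002 − 82 days = Feb 4, 2002.
The rind has formed: Feb 4, 2002 − 74 days = Nov 22, 2001.
The wheel is brined: Nov 22, 2001 − 81 days = Sep 2, 2001.
The curd is pressed: Sep 2, 2001 − 29 days = Aug 4, 2001.

4 August 2001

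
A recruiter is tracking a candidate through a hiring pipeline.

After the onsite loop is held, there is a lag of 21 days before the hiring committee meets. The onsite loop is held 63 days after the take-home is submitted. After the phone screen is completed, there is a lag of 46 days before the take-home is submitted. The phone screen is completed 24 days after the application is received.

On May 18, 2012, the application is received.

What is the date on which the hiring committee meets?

The application is received: May 18, 2012.
The phone screen is completed: May 18, 2012 + 24 days = Jun 11, 2012.
The take-home is submitted: Jun 11, 2012 + 46 days = Jul 27, 2012.
The onsite loop is held: Jul 27, 2012 + 63 days = Sep 28, 2012.
The hiring committee meets: Sep 28, 2012 + 21 days = Oct 19, 2012.

Oct 19, 2012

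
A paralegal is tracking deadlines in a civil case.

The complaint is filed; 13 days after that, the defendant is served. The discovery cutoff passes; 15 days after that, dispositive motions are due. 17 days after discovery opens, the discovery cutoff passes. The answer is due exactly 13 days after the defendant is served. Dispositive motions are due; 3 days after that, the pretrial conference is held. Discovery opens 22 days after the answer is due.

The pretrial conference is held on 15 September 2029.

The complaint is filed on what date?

24 June 2029

The pretrial conference is held: Sep 15, 2029.
Dispositive motions are due: Sep 15, 2029 − 3 days = Sep 12, 2029.
The discovery cutoff passes: Sep 12, 2029 − 15 days = Aug 28, 2029.
Discovery opens: Aug 28, 2029 − 17 days = Aug 11, 2029.
The answer is due: Aug 11, 2029 − 22 days = Jul 20, 2029.
The defendant is served: Jul 20, 2029 − 13 days = Jul 7, 2029.
The complaint is filed: Jul 7, 2029 − 13 days = Jun 24, 2029.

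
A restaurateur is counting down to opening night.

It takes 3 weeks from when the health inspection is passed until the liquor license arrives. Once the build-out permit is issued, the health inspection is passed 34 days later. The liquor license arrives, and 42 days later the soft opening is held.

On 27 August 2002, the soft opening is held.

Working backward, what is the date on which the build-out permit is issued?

The soft opening is held: Aug 27, 2002.
The liquor license arrives: Aug 27, 2002 − 42 days = Jul 16, 2002.
The health inspection is passed: Jul 16, 2002 − 3 weeks = Jun 25, 2002.
The build-out permit is issued: Jun 25, 2002 − 34 days = May 22, 2002.

22 May 2002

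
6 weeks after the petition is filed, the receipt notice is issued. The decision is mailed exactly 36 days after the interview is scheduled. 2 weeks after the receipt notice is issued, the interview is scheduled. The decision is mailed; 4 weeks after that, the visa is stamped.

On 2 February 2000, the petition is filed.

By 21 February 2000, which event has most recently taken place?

The petition is filed

The petition is filed: Feb 2, 2000.
The receipt notice is issued: Feb 2, 2000 + 6 weeks = Mar 15, 2000.
The interview is scheduled: Mar 15, 2000 + 2 weeks = Mar 29, 2000.
The decision is mailed: Mar 29, 2000 + 36 days = May 4, 2000.
The visa is stamped: May 4, 2000 + 4 weeks = Jun 1, 2000.
Feb 21, 2000 falls between when the petition is filed (Feb 2, 2000) and when the receipt notice is issued (Mar 15, 2000).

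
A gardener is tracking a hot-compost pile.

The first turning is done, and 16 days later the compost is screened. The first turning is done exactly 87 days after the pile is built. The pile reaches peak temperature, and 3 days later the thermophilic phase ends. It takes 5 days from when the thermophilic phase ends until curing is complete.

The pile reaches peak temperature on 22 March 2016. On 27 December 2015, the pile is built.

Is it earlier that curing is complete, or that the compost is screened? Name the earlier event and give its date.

Curing is complete — 30 March 2016

The pile reaches peak temperature: Mar 22, 2016.
The thermophilic phase ends: Mar 22, 2016 + 3 days = Mar 25, 2016.
Curing is complete: Mar 25, 2016 + 5 days = Mar 30, 2016.
The pile is built: Dec 27, 2015.
The first turning is done: Dec 27, 2015 + 87 days = Mar 23, 2016.
The compost is screened: Mar 23, 2016 + 16 days = Apr 8, 2016.
Comparing: curing is complete on Mar 30, 2016 vs the compost is screened on Apr 8, 2016. Earlier: curing is complete.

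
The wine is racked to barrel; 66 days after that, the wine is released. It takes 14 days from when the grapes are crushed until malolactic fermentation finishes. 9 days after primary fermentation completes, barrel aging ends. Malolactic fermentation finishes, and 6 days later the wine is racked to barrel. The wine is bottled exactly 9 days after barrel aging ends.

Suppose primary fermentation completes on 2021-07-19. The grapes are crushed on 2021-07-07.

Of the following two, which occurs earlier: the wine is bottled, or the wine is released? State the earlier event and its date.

The wine is bottled — 2021-08-06

Primary fermentation completes: Jul 19, 2021.
Barrel aging ends: Jul 19, 2021 + 9 days = Jul 28, 2021.
The wine is bottled: Jul 28, 2021 + 9 days = Aug 6, 2021.
The grapes are crushed: Jul 7, 2021.
Malolactic fermentation finishes: Jul 7, 2021 + 14 days = Jul 21, 2021.
The wine is racked to barrel: Jul 21, 2021 + 6 days = Jul 27, 2021.
The wine is released: Jul 27, 2021 + 66 days = Oct 1, 2021.
Comparing: the wine is bottled on Aug 6, 2021 vs the wine is released on Oct 1, 2021. Earlier: the wine is bottled.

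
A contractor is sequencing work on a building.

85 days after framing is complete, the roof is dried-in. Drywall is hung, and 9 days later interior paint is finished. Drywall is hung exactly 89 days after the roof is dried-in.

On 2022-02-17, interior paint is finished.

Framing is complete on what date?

Interior paint is finished: Feb 17, 2022.
Drywall is hung: Feb 17, 2022 − 9 days = Feb 8, 2022.
The roof is dried-in: Feb 8, 2022 − 89 days = Nov 11, 2021.
Framing is complete: Nov 11, 2021 − 85 days = Aug 18, 2021.

2021-08-18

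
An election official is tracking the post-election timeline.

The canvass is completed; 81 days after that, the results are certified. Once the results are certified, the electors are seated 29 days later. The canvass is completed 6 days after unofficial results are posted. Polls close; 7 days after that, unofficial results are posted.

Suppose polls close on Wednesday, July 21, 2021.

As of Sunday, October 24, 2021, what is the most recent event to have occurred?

Polls close: Jul 21, 2021.
Unofficial results are posted: Jul 21, 2021 + 7 days = Jul 28, 2021.
The canvass is completed: Jul 28, 2021 + 6 days = Aug 3, 2021.
The results are certified: Aug 3, 2021 + 81 days = Oct 23, 2021.
The electors are seated: Oct 23, 2021 + 29 days = Nov 21, 2021.
Oct 24, 2021 falls between when the results are certified (Oct 23, 2021) and when the electors are seated (Nov 21, 2021).

The results are certified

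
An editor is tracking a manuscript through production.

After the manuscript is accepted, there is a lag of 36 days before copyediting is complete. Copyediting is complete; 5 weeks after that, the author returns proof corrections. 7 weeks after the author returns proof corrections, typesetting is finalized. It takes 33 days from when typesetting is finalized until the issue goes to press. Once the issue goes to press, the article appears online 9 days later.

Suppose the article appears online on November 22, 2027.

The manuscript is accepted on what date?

June 13, 2027

The article appears online: Nov 22, 2027.
The issue goes to press: Nov 22, 2027 − 9 days = Nov 13, 2027.
Typesetting is finalized: Nov 13, 2027 − 33 days = Oct 11, 2027.
The author returns proof corrections: Oct 11, 2027 − 7 weeks = Aug 23, 2027.
Copyediting is complete: Aug 23, 2027 − 5 weeks = Jul 19, 2027.
The manuscript is accepted: Jul 19, 2027 − 36 days = Jun 13, 2027.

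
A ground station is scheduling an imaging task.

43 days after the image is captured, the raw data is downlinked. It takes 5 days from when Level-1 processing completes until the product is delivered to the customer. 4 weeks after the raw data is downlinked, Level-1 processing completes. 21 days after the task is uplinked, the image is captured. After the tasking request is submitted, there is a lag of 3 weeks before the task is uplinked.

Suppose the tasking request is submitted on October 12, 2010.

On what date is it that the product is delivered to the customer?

The tasking request is submitted: Oct 12, 2010.
The task is uplinked: Oct 12, 2010 + 3 weeks = Nov 2, 2010.
The image is captured: Nov 2, 2010 + 21 days = Nov 23, 2010.
The raw data is downlinked: Nov 23, 2010 + 43 days = Jan 5, 2011.
Level-1 processing completes: Jan 5, 2011 + 4 weeks = Feb 2, 2011.
The product is delivered to the customer: Feb 2, 2011 + 5 days = Feb 7, 2011.

February 7, 2011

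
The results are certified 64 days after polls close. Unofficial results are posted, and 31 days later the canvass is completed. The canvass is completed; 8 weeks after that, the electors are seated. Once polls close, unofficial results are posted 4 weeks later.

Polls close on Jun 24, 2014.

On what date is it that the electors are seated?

Polls close: Jun 24, 2014.
Unofficial results are posted: Jun 24, 2014 + 4 weeks = Jul 22, 2014.
The canvass is completed: Jul 22, 2014 + 31 days = Aug 22, 2014.
The electors are seated: Aug 22, 2014 + 8 weeks = Oct 17, 2014.

Oct 17, 2014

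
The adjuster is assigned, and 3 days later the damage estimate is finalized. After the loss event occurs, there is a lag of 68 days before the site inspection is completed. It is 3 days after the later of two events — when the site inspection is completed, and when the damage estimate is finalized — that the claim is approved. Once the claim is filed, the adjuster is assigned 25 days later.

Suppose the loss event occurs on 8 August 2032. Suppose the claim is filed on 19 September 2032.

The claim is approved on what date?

The loss event occurs: Aug 8, 2032.
The site inspection is completed: Aug 8, 2032 + 68 days = Oct 15, 2032.
The claim is filed: Sep 19, 2032.
The adjuster is assigned: Sep 19, 2032 + 25 days = Oct 14, 2032.
The damage estimate is finalized: Oct 14, 2032 + 3 days = Oct 17, 2032.
Both prerequisites met — the site inspection is completed (Oct 15, 2032), the damage estimate is finalized (Oct 17, 2032); the later is Oct 17, 2032.
The claim is approved: Oct 17, 2032 + 3 days = Oct 20, 2032.

20 October 2032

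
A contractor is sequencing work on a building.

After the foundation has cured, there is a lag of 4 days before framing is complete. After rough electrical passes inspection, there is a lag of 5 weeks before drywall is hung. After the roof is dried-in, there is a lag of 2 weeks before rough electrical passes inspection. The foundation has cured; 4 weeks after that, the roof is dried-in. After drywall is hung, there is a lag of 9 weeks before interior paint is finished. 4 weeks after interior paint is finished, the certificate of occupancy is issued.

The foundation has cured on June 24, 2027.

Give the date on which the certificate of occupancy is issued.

December 9, 2027

The foundation has cured: Jun 24, 2027.
The roof is dried-in: Jun 24, 2027 + 4 weeks = Jul 22, 2027.
Rough electrical passes inspection: Jul 22, 2027 + 2 weeks = Aug 5, 2027.
Drywall is hung: Aug 5, 2027 + 5 weeks = Sep 9, 2027.
Interior paint is finished: Sep 9, 2027 + 9 weeks = Nov 11, 2027.
The certificate of occupancy is issued: Nov 11, 2027 + 4 weeks = Dec 9, 2027.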